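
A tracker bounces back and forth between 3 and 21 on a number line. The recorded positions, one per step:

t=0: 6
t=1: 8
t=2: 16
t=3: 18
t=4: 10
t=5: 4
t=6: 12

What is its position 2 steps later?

The value travels 8 per step and bounces off the walls at 3 and 21.
  step 7: 12 → 20
  step 8: 20 → 14

14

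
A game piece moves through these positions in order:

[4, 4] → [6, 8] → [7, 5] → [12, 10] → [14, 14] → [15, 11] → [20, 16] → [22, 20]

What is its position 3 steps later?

[30, 26]

Differencing gives [+2, +4], [+1, -3], [+5, +5], [+2, +4], [+1, -3], [+5, +5], [+2, +4]. This is the pattern [+2, +4], [+1, -3], [+5, +5] repeated.
step 8: apply [+1, -3] → [23, 17]
step 9: apply [+5, +5] → [28, 22]
step 10: apply [+2, +4] → [30, 26]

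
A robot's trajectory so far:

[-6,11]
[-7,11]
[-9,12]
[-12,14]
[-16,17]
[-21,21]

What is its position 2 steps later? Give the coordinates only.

Taking differences between consecutive positions: [-1,+0], [-2,+1], [-3,+2], [-4,+3], [-5,+4]. These grow by [-1,+1] each step.
step 6: [-21,21] + [-6,+5] → [-27,26]
step 7: [-27,26] + [-7,+6] → [-34,32]

[-34,32]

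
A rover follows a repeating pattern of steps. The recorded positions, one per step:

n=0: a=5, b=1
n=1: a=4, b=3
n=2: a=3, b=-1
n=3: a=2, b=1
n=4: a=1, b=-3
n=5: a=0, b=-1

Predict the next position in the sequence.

a=-1, b=-5

The moves between consecutive positions are (-1,+2), (-1,-4), (-1,+2), (-1,-4), (-1,+2); they repeat the 2-cycle [(-1,+2), (-1,-4)].
step 6: apply (-1,-4) → a=-1, b=-5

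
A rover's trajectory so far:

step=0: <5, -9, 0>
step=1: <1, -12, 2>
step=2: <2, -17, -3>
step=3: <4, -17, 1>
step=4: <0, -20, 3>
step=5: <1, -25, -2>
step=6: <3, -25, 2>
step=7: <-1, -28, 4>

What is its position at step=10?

<-2, -36, 5>

The moves between consecutive positions are <-4, -3, +2>, <+1, -5, -5>, <+2, +0, +4>, <-4, -3, +2>, <+1, -5, -5>, <+2, +0, +4>, <-4, -3, +2>; they repeat the 3-cycle [<-4, -3, +2>, <+1, -5, -5>, <+2, +0, +4>].
step 8: apply <+1, -5, -5> → <0, -33, -1>
step 9: apply <+2, +0, +4> → <2, -33, 3>
step 10: apply <-4, -3, +2> → <-2, -36, 5>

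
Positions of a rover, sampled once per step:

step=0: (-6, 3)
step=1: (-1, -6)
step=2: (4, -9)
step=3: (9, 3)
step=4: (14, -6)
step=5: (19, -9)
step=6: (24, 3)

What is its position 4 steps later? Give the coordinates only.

First: linear, +5 per step → 44 at step 10.
Second: cycles through 3, -6, -9 every 3 steps. Step 10 lands at position 1 of the cycle → -6.

(44, -6)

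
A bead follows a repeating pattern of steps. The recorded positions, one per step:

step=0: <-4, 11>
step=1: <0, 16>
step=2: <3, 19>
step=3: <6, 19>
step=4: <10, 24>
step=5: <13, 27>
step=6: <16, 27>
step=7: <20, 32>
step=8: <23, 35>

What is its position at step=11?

Step-to-step displacements: <+4, +5>, <+3, +3>, <+3, +0>, <+4, +5>, <+3, +3>, <+3, +0>, <+4, +5>, <+3, +3> — a repeating cycle of length 3.
step 9: apply <+3, +0> → <26, 35>
step 10: apply <+4, +5> → <30, 40>
step 11: apply <+3, +3> → <33, 43>

<33, 43>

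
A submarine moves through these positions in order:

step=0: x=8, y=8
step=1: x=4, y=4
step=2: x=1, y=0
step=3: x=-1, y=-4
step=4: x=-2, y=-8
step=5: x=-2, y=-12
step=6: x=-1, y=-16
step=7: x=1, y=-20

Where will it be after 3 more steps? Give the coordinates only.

x=13, y=-32

First differences are (-4, -4), (-3, -4), (-2, -4), (-1, -4), (+0, -4), (+1, -4), (+2, -4); their common second difference is (+1, +0) (constant acceleration).
step 8: x=1, y=-20 + (+3, -4) → x=4, y=-24
step 9: x=4, y=-24 + (+4, -4) → x=8, y=-28
step 10: x=8, y=-28 + (+5, -4) → x=13, y=-32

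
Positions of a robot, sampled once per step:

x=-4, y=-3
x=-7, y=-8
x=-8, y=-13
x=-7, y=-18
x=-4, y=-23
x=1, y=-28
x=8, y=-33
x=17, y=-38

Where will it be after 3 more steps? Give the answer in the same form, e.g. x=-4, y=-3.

Taking differences between consecutive positions: (-3, -5), (-1, -5), (+1, -5), (+3, -5), (+5, -5), (+7, -5), (+9, -5). These grow by (+2, +0) each step.
step 8: x=17, y=-38 + (+11, -5) → x=28, y=-43
step 9: x=28, y=-43 + (+13, -5) → x=41, y=-48
step 10: x=41, y=-48 + (+15, -5) → x=56, y=-53

x=56, y=-53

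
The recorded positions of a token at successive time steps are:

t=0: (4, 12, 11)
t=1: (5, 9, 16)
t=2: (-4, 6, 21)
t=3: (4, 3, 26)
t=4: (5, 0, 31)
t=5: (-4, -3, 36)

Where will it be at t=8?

(-4, -12, 51)

The first coordinate repeats the cycle [4, 5, -4] with period 3; step 8 mod 3 = 2, giving -4.
The second coordinate changes by -3 each step, so at step 8 it is 12 + 8·(-3) = -12.
The third coordinate changes by +5 each step, so at step 8 it is 11 + 8·(5) = 51.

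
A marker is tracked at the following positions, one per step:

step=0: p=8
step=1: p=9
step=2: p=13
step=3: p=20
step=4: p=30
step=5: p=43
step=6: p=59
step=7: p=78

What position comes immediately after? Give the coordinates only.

Taking differences between consecutive positions: +1, +4, +7, +10, +13, +16, +19. These grow by +3 each step.
step 8: 78 + 22 → p=100

p=100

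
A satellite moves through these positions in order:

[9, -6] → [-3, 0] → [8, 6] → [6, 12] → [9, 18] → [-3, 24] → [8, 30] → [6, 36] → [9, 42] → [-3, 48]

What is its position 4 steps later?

[-3, 72]

The first coordinate repeats the cycle [9, -3, 8, 6] with period 4; step 13 mod 4 = 1, giving -3.
The second coordinate changes by +6 each step, so at step 13 it is -6 + 13·(6) = 72.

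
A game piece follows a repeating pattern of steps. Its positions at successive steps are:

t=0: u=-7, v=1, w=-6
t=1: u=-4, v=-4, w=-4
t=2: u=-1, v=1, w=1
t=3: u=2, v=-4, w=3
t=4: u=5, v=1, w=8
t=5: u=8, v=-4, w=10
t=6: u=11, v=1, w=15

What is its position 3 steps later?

The moves between consecutive positions are (+3, -5, +2), (+3, +5, +5), (+3, -5, +2), (+3, +5, +5), (+3, -5, +2), (+3, +5, +5); they repeat the 2-cycle [(+3, -5, +2), (+3, +5, +5)].
step 7: apply (+3, -5, +2) → u=14, v=-4, w=17
step 8: apply (+3, +5, +5) → u=17, v=1, w=22
step 9: apply (+3, -5, +2) → u=20, v=-4, w=24

u=20, v=-4, w=24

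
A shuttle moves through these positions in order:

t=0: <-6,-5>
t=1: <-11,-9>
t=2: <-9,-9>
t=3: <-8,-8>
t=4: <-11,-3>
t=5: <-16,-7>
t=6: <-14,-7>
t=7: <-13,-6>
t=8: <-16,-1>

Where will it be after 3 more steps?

Differencing gives <-5,-4>, <+2,+0>, <+1,+1>, <-3,+5>, <-5,-4>, <+2,+0>, <+1,+1>, <-3,+5>. This is the pattern <-5,-4>, <+2,+0>, <+1,+1>, <-3,+5> repeated.
step 9: apply <-5,-4> → <-21,-5>
step 10: apply <+2,+0> → <-19,-5>
step 11: apply <+1,+1> → <-18,-4>

<-18,-4>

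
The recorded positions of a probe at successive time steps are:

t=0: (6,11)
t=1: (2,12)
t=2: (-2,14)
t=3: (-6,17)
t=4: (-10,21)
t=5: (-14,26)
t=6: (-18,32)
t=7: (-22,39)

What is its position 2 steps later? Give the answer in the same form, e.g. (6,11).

(-30,56)

Successive displacements: (-4,+1), (-4,+2), (-4,+3), (-4,+4), (-4,+5), (-4,+6), (-4,+7) — each changes by (+0,+1).
step 8: (-22,39) + (-4,+8) → (-26,47)
step 9: (-26,47) + (-4,+9) → (-30,56)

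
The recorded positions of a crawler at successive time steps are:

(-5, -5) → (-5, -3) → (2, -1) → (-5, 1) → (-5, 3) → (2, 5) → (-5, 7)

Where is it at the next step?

The first coordinate repeats the cycle [-5, -5, 2] with period 3; step 7 mod 3 = 1, giving -5.
The second coordinate changes by +2 each step, so at step 7 it is -5 + 7·(2) = 9.

(-5, 9)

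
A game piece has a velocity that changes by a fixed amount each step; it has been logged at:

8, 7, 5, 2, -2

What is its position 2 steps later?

-13

Successive displacements: -1, -2, -3, -4 — each changes by -1.
step 5: -2 − 5 → -7
step 6: -7 − 6 → -13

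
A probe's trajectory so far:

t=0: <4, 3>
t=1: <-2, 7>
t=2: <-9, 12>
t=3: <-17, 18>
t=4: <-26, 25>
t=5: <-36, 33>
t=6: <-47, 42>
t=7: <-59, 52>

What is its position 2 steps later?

First differences are <-6, +4>, <-7, +5>, <-8, +6>, <-9, +7>, <-10, +8>, <-11, +9>, <-12, +10>; their common second difference is <-1, +1> (constant acceleration).
step 8: <-59, 52> + <-13, +11> → <-72, 63>
step 9: <-72, 63> + <-14, +12> → <-86, 75>

<-86, 75>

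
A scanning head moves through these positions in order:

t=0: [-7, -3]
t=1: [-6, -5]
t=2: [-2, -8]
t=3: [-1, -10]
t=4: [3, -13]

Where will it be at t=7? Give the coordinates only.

[9, -20]

Differencing gives [+1, -2], [+4, -3], [+1, -2], [+4, -3]. This is the pattern [+1, -2], [+4, -3] repeated.
step 5: apply [+1, -2] → [4, -15]
step 6: apply [+4, -3] → [8, -18]
step 7: apply [+1, -2] → [9, -20]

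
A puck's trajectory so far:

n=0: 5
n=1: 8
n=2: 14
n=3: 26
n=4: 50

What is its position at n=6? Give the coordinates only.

Step-to-step displacements: +3, +6, +12, +24; each is 2× the previous.
step 5: 50 + 48 → 98
step 6: 98 + 96 → 194

194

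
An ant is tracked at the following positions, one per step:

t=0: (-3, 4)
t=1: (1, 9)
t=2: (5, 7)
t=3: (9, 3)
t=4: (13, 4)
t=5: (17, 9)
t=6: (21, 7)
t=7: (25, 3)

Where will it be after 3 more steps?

The first coordinate changes by +4 each step, so at step 10 it is -3 + 10·(4) = 37.
The second coordinate repeats the cycle [4, 9, 7, 3] with period 4; step 10 mod 4 = 2, giving 7.

(37, 7)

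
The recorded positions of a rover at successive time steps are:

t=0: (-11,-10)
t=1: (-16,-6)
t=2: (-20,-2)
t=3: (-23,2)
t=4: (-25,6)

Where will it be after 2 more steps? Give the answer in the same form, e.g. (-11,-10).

(-26,14)

Successive displacements: (-5,+4), (-4,+4), (-3,+4), (-2,+4) — each changes by (+1,+0).
step 5: (-25,6) + (-1,+4) → (-26,10)
step 6: (-26,10) + (+0,+4) → (-26,14)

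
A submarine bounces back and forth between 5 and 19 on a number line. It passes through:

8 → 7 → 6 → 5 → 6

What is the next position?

7

The value travels 1 per step and bounces off the walls at 5 and 19.
  step 5: 6 → 7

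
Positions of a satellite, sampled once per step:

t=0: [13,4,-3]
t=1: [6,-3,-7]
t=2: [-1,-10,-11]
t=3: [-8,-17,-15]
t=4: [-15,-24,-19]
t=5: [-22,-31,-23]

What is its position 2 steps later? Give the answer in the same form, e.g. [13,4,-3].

Constant displacement of [-7,-7,-4] per step.
step 6: [-22,-31,-23] + [-7,-7,-4] → [-29,-38,-27]
step 7: [-29,-38,-27] + [-7,-7,-4] → [-36,-45,-31]

[-36,-45,-31]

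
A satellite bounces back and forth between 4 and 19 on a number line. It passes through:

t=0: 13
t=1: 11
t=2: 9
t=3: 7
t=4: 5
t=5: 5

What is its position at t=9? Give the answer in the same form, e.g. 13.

The value reflects between 4 and 19, moving 2 per step.
  step 6: 5 → 7
  step 7: 7 → 9
  step 8: 9 → 11
  step 9: 11 → 13

13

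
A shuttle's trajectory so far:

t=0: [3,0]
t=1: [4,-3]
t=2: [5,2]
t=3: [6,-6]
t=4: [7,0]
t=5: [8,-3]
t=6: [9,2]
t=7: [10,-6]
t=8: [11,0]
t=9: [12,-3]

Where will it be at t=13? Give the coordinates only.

[16,-3]

First: linear, +1 per step → 16 at step 13.
Second: cycles through 0, -3, 2, -6 every 4 steps. Step 13 lands at position 1 of the cycle → -3.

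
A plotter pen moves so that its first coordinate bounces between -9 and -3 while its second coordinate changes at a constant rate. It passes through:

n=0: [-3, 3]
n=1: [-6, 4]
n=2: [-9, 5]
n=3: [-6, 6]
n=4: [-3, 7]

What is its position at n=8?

The first coordinate travels 3 per step and bounces off the walls at -9 and -3.
  step 5: -3 → -6
  step 6: -6 → -9
  step 7: -9 → -6
  step 8: -6 → -3
The second coordinate changes by +1 each step: at step 8 it is 11.

[-3, 11]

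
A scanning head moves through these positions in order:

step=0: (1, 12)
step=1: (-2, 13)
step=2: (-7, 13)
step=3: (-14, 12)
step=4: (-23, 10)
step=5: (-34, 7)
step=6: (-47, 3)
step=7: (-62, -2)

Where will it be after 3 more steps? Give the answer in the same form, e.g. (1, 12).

(-119, -23)

First differences are (-3, +1), (-5, +0), (-7, -1), (-9, -2), (-11, -3), (-13, -4), (-15, -5); their common second difference is (-2, -1) (constant acceleration).
step 8: (-62, -2) + (-17, -6) → (-79, -8)
step 9: (-79, -8) + (-19, -7) → (-98, -15)
step 10: (-98, -15) + (-21, -8) → (-119, -23)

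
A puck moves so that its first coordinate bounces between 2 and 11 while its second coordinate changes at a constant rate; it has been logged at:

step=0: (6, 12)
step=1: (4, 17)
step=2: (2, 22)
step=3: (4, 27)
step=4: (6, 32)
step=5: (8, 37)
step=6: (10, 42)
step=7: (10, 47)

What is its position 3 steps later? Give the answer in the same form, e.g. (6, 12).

(4, 62)

The first coordinate reflects between 2 and 11, moving 2 per step.
  step 8: 10 → 8
  step 9: 8 → 6
  step 10: 6 → 4
The second coordinate changes by +5 each step: at step 10 it is 62.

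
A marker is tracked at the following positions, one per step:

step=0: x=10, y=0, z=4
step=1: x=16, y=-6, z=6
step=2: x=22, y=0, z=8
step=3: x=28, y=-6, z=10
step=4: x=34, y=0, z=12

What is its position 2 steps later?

x=46, y=0, z=16

X: linear, +6 per step → 46 at step 6.
Y: cycles through 0, -6 every 2 steps. Step 6 lands at position 0 of the cycle → 0.
Z: linear, +2 per step → 16 at step 6.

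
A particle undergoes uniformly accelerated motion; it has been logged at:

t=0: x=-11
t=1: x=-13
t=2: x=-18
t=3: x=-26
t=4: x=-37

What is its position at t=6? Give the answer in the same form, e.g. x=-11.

x=-68

First differences are -2, -5, -8, -11; their common second difference is -3 (constant acceleration).
step 5: -37 − 14 → x=-51
step 6: -51 − 17 → x=-68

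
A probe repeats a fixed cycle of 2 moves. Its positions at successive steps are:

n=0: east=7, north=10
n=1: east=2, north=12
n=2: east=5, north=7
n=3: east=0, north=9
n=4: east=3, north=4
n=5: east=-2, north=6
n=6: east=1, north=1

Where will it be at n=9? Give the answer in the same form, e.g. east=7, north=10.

Step-to-step displacements: (-5, +2), (+3, -5), (-5, +2), (+3, -5), (-5, +2), (+3, -5) — a repeating cycle of length 2.
step 7: apply (-5, +2) → east=-4, north=3
step 8: apply (+3, -5) → east=-1, north=-2
step 9: apply (-5, +2) → east=-6, north=0

east=-6, north=0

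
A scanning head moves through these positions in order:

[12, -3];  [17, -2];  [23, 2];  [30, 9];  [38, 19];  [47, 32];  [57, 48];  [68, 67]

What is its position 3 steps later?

[107, 142]

Taking differences between consecutive positions: [+5, +1], [+6, +4], [+7, +7], [+8, +10], [+9, +13], [+10, +16], [+11, +19]. These grow by [+1, +3] each step.
step 8: [68, 67] + [+12, +22] → [80, 89]
step 9: [80, 89] + [+13, +25] → [93, 114]
step 10: [93, 114] + [+14, +28] → [107, 142]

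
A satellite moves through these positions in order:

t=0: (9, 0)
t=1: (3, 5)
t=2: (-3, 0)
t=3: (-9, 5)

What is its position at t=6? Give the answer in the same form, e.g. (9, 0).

The first coordinate changes by -6 each step, so at step 6 it is 9 + 6·(-6) = -27.
The second coordinate repeats the cycle [0, 5] with period 2; step 6 mod 2 = 0, giving 0.

(-27, 0)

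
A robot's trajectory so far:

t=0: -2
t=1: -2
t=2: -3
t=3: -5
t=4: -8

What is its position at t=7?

-23

First differences are +0, -1, -2, -3; their common second difference is -1 (constant acceleration).
step 5: -8 − 4 → -12
step 6: -12 − 5 → -17
step 7: -17 − 6 → -23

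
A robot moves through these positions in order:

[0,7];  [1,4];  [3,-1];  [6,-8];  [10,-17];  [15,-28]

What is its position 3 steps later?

[36,-73]

First differences are [+1,-3], [+2,-5], [+3,-7], [+4,-9], [+5,-11]; their common second difference is [+1,-2] (constant acceleration).
step 6: [15,-28] + [+6,-13] → [21,-41]
step 7: [21,-41] + [+7,-15] → [28,-56]
step 8: [28,-56] + [+8,-17] → [36,-73]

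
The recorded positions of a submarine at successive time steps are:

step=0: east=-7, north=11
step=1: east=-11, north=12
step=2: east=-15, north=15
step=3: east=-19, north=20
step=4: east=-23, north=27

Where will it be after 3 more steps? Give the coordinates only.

east=-35, north=60

Successive displacements: (-4, +1), (-4, +3), (-4, +5), (-4, +7) — each changes by (+0, +2).
step 5: east=-23, north=27 + (-4, +9) → east=-27, north=36
step 6: east=-27, north=36 + (-4, +11) → east=-31, north=47
step 7: east=-31, north=47 + (-4, +13) → east=-35, north=60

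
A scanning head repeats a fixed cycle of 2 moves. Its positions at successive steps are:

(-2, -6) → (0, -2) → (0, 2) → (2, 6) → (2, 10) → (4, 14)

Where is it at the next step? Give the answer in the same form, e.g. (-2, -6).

(4, 18)

Differencing gives (+2, +4), (+0, +4), (+2, +4), (+0, +4), (+2, +4). This is the pattern (+2, +4), (+0, +4) repeated.
step 6: apply (+0, +4) → (4, 18)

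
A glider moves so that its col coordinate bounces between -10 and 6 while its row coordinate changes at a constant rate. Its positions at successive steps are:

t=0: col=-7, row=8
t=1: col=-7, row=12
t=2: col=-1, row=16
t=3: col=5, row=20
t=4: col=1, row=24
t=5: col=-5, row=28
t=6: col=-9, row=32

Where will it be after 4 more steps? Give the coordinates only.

The col coordinate travels 6 per step and bounces off the walls at -10 and 6.
  step 7: -9 → -3
  step 8: -3 → 3
  step 9: 3 → 3
  step 10: 3 → -3
The row coordinate changes by +4 each step: at step 10 it is 48.

col=-3, row=48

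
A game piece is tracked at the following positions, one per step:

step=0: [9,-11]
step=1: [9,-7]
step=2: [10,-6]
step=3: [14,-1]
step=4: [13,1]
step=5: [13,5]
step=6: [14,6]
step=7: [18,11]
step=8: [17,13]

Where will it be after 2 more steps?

[18,18]

Step-to-step displacements: [+0,+4], [+1,+1], [+4,+5], [-1,+2], [+0,+4], [+1,+1], [+4,+5], [-1,+2] — a repeating cycle of length 4.
step 9: apply [+0,+4] → [17,17]
step 10: apply [+1,+1] → [18,18]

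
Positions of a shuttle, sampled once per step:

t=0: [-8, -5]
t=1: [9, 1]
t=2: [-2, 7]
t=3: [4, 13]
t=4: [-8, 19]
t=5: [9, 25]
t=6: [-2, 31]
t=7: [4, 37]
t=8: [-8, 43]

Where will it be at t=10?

[-2, 55]

The first coordinate repeats the cycle [-8, 9, -2, 4] with period 4; step 10 mod 4 = 2, giving -2.
The second coordinate changes by +6 each step, so at step 10 it is -5 + 10·(6) = 55.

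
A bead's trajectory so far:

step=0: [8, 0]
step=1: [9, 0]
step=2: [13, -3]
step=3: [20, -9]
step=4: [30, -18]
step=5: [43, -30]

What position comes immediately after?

[59, -45]

Taking differences between consecutive positions: [+1, +0], [+4, -3], [+7, -6], [+10, -9], [+13, -12]. These grow by [+3, -3] each step.
step 6: [43, -30] + [+16, -15] → [59, -45]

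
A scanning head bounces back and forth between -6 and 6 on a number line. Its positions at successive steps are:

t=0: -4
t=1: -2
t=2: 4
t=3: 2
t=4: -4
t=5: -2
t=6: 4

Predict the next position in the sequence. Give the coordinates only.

2

The value travels 6 per step and bounces off the walls at -6 and 6.
  step 7: 4 → 2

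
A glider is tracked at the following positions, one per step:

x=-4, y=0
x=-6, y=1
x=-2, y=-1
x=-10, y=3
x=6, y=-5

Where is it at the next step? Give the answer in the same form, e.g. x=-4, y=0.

x=-26, y=11

The jumps are (-2,+1), (+4,-2), (-8,+4), (+16,-8) — a geometric progression with ratio -2.
step 5: x=6, y=-5 + (-32,+16) → x=-26, y=11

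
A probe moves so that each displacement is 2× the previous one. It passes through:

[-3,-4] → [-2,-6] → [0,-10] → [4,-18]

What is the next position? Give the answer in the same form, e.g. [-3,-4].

[12,-34]

The jumps are [+1,-2], [+2,-4], [+4,-8] — a geometric progression with ratio 2.
step 4: [4,-18] + [+8,-16] → [12,-34]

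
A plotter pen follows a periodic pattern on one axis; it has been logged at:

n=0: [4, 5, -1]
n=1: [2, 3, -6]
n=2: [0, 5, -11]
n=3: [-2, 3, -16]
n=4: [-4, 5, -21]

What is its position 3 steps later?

[-10, 3, -36]

The first coordinate changes by -2 each step, so at step 7 it is 4 + 7·(-2) = -10.
The second coordinate repeats the cycle [5, 3] with period 2; step 7 mod 2 = 1, giving 3.
The third coordinate changes by -5 each step, so at step 7 it is -1 + 7·(-5) = -36.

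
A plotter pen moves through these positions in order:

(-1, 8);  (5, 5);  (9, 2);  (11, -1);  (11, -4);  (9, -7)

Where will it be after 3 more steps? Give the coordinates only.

(-9, -16)

Taking differences between consecutive positions: (+6, -3), (+4, -3), (+2, -3), (+0, -3), (-2, -3). These grow by (-2, +0) each step.
step 6: (9, -7) + (-4, -3) → (5, -10)
step 7: (5, -10) + (-6, -3) → (-1, -13)
step 8: (-1, -13) + (-8, -3) → (-9, -16)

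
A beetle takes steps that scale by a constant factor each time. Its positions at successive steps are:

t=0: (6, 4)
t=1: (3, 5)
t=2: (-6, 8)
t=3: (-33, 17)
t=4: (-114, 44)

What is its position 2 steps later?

(-1086, 368)

Step-to-step displacements: (-3, +1), (-9, +3), (-27, +9), (-81, +27); each is 3× the previous.
step 5: (-114, 44) + (-243, +81) → (-357, 125)
step 6: (-357, 125) + (-729, +243) → (-1086, 368)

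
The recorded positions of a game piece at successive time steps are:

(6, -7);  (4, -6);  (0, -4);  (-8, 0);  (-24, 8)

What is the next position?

(-56, 24)

The jumps are (-2, +1), (-4, +2), (-8, +4), (-16, +8) — a geometric progression with ratio 2.
step 5: (-24, 8) + (-32, +16) → (-56, 24)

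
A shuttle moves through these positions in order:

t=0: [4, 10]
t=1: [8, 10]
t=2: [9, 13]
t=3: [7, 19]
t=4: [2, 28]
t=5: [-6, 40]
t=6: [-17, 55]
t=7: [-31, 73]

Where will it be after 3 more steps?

Taking differences between consecutive positions: [+4, +0], [+1, +3], [-2, +6], [-5, +9], [-8, +12], [-11, +15], [-14, +18]. These grow by [-3, +3] each step.
step 8: [-31, 73] + [-17, +21] → [-48, 94]
step 9: [-48, 94] + [-20, +24] → [-68, 118]
step 10: [-68, 118] + [-23, +27] → [-91, 145]

[-91, 145]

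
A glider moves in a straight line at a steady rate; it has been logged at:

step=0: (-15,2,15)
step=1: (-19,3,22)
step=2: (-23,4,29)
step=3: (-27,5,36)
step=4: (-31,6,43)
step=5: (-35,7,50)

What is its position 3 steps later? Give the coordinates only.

Each step adds (-4,+1,+7) to the position.
step 6: (-35,7,50) + (-4,+1,+7) → (-39,8,57)
step 7: (-39,8,57) + (-4,+1,+7) → (-43,9,64)
step 8: (-43,9,64) + (-4,+1,+7) → (-47,10,71)

(-47,10,71)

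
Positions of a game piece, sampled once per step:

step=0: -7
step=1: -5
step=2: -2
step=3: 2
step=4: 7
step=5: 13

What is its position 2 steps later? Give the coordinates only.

Taking differences between consecutive positions: +2, +3, +4, +5, +6. These grow by +1 each step.
step 6: 13 + 7 → 20
step 7: 20 + 8 → 28

28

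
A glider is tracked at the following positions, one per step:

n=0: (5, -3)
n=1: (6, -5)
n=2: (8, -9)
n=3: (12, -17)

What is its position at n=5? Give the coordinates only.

(36, -65)

Consecutive displacements (+1, -2), (+2, -4), (+4, -8) scale by a factor of 2 each step.
step 4: (12, -17) + (+8, -16) → (20, -33)
step 5: (20, -33) + (+16, -32) → (36, -65)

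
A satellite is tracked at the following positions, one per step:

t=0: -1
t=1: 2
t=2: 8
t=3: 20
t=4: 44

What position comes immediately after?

Consecutive displacements +3, +6, +12, +24 scale by a factor of 2 each step.
step 5: 44 + 48 → 92

92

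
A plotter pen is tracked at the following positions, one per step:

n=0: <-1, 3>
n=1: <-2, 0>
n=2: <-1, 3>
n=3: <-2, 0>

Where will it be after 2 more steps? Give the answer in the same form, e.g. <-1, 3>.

<-2, 0>

Step-to-step displacements: <-1, -3>, <+1, +3>, <-1, -3>; each is -1× the previous.
step 4: <-2, 0> + <+1, +3> → <-1, 3>
step 5: <-1, 3> + <-1, -3> → <-2, 0>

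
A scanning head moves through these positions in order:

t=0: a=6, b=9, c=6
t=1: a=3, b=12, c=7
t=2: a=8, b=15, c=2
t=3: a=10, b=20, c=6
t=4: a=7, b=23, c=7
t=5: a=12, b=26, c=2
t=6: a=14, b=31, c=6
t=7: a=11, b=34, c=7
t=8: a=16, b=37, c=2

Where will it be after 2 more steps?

a=15, b=45, c=7

The moves between consecutive positions are (-3, +3, +1), (+5, +3, -5), (+2, +5, +4), (-3, +3, +1), (+5, +3, -5), (+2, +5, +4), (-3, +3, +1), (+5, +3, -5); they repeat the 3-cycle [(-3, +3, +1), (+5, +3, -5), (+2, +5, +4)].
step 9: apply (+2, +5, +4) → a=18, b=42, c=6
step 10: apply (-3, +3, +1) → a=15, b=45, c=7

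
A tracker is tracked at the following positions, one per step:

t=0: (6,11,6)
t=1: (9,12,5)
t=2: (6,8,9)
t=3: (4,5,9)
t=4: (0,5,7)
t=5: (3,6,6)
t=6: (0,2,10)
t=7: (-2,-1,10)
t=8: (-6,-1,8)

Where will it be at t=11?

(-8,-7,11)

Differencing gives (+3,+1,-1), (-3,-4,+4), (-2,-3,+0), (-4,+0,-2), (+3,+1,-1), (-3,-4,+4), (-2,-3,+0), (-4,+0,-2). This is the pattern (+3,+1,-1), (-3,-4,+4), (-2,-3,+0), (-4,+0,-2) repeated.
step 9: apply (+3,+1,-1) → (-3,0,7)
step 10: apply (-3,-4,+4) → (-6,-4,11)
step 11: apply (-2,-3,+0) → (-8,-7,11)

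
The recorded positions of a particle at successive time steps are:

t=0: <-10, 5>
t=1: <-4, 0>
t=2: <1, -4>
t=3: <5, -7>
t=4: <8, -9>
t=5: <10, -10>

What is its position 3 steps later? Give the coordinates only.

<10, -7>

Taking differences between consecutive positions: <+6, -5>, <+5, -4>, <+4, -3>, <+3, -2>, <+2, -1>. These grow by <-1, +1> each step.
step 6: <10, -10> + <+1, +0> → <11, -10>
step 7: <11, -10> + <+0, +1> → <11, -9>
step 8: <11, -9> + <-1, +2> → <10, -7>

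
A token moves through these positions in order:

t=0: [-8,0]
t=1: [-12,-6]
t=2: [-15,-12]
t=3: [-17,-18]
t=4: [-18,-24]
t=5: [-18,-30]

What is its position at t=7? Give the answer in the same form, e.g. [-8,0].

[-15,-42]

Successive displacements: [-4,-6], [-3,-6], [-2,-6], [-1,-6], [+0,-6] — each changes by [+1,+0].
step 6: [-18,-30] + [+1,-6] → [-17,-36]
step 7: [-17,-36] + [+2,-6] → [-15,-42]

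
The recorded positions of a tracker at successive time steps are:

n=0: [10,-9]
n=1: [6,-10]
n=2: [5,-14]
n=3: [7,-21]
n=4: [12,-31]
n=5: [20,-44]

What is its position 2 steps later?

First differences are [-4,-1], [-1,-4], [+2,-7], [+5,-10], [+8,-13]; their common second difference is [+3,-3] (constant acceleration).
step 6: [20,-44] + [+11,-16] → [31,-60]
step 7: [31,-60] + [+14,-19] → [45,-79]

[45,-79]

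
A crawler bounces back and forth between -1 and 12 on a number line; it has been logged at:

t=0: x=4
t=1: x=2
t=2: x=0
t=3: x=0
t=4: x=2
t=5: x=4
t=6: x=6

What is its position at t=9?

x=12

The value travels 2 per step and bounces off the walls at -1 and 12.
  step 7: 6 → 8
  step 8: 8 → 10
  step 9: 10 → 12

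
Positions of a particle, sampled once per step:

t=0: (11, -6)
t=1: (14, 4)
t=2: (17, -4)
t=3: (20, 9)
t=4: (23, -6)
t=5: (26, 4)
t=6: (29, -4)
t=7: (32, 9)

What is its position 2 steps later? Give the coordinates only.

First: linear, +3 per step → 38 at step 9.
Second: cycles through -6, 4, -4, 9 every 4 steps. Step 9 lands at position 1 of the cycle → 4.

(38, 4)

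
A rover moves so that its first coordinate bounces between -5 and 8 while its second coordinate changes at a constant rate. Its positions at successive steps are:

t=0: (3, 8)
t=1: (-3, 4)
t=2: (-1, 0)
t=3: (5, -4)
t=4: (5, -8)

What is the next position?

The first coordinate reflects between -5 and 8, moving 6 per step.
  step 5: 5 → -1
The second coordinate changes by -4 each step: at step 5 it is -12.

(-1, -12)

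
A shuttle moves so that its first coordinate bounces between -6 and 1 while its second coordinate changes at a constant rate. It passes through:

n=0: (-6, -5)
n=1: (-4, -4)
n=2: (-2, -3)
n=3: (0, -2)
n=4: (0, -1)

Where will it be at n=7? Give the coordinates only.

The first coordinate travels 2 per step and bounces off the walls at -6 and 1.
  step 5: 0 → -2
  step 6: -2 → -4
  step 7: -4 → -6
The second coordinate changes by +1 each step: at step 7 it is 2.

(-6, 2)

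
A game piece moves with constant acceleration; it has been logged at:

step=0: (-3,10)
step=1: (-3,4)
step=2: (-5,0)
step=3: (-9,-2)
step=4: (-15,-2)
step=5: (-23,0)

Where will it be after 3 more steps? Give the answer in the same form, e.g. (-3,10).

Taking differences between consecutive positions: (+0,-6), (-2,-4), (-4,-2), (-6,+0), (-8,+2). These grow by (-2,+2) each step.
step 6: (-23,0) + (-10,+4) → (-33,4)
step 7: (-33,4) + (-12,+6) → (-45,10)
step 8: (-45,10) + (-14,+8) → (-59,18)

(-59,18)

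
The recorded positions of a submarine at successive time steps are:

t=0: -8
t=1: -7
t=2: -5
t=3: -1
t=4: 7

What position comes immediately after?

The jumps are +1, +2, +4, +8 — a geometric progression with ratio 2.
step 5: 7 + 16 → 23

23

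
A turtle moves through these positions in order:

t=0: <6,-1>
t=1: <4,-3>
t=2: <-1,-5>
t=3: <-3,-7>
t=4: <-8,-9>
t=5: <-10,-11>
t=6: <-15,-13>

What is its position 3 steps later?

<-24,-19>

Step-to-step displacements: <-2,-2>, <-5,-2>, <-2,-2>, <-5,-2>, <-2,-2>, <-5,-2> — a repeating cycle of length 2.
step 7: apply <-2,-2> → <-17,-15>
step 8: apply <-5,-2> → <-22,-17>
step 9: apply <-2,-2> → <-24,-19>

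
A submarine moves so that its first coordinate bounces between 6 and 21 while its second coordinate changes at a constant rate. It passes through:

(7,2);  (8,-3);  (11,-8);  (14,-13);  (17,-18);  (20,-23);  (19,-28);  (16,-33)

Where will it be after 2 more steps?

The first coordinate travels 3 per step and bounces off the walls at 6 and 21.
  step 8: 16 → 13
  step 9: 13 → 10
The second coordinate changes by -5 each step: at step 9 it is -43.

(10,-43)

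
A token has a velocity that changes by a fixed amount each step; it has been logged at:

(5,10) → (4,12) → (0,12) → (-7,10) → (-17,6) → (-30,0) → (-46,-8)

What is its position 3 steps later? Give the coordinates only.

(-112,-44)

Successive displacements: (-1,+2), (-4,+0), (-7,-2), (-10,-4), (-13,-6), (-16,-8) — each changes by (-3,-2).
step 7: (-46,-8) + (-19,-10) → (-65,-18)
step 8: (-65,-18) + (-22,-12) → (-87,-30)
step 9: (-87,-30) + (-25,-14) → (-112,-44)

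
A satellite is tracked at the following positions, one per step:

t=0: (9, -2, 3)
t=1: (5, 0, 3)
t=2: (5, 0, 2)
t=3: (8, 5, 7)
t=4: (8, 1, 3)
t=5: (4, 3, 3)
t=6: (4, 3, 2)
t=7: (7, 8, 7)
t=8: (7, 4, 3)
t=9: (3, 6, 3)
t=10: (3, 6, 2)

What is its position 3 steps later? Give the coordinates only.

The moves between consecutive positions are (-4, +2, +0), (+0, +0, -1), (+3, +5, +5), (+0, -4, -4), (-4, +2, +0), (+0, +0, -1), (+3, +5, +5), (+0, -4, -4), (-4, +2, +0), (+0, +0, -1); they repeat the 4-cycle [(-4, +2, +0), (+0, +0, -1), (+3, +5, +5), (+0, -4, -4)].
step 11: apply (+3, +5, +5) → (6, 11, 7)
step 12: apply (+0, -4, -4) → (6, 7, 3)
step 13: apply (-4, +2, +0) → (2, 9, 3)

(2, 9, 3)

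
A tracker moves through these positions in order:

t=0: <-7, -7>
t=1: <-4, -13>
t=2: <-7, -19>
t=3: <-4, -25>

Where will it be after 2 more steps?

The first coordinate repeats the cycle [-7, -4] with period 2; step 5 mod 2 = 1, giving -4.
The second coordinate changes by -6 each step, so at step 5 it is -7 + 5·(-6) = -37.

<-4, -37>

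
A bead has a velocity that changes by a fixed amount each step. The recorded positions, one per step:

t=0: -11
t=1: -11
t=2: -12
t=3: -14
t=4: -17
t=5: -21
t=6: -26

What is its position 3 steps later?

-47

First differences are +0, -1, -2, -3, -4, -5; their common second difference is -1 (constant acceleration).
step 7: -26 − 6 → -32
step 8: -32 − 7 → -39
step 9: -39 − 8 → -47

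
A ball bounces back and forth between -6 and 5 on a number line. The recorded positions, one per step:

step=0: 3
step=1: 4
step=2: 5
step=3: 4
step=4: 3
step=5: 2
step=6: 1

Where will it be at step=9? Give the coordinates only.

The value reflects between -6 and 5, moving 1 per step.
  step 7: 1 → 0
  step 8: 0 → -1
  step 9: -1 → -2

-2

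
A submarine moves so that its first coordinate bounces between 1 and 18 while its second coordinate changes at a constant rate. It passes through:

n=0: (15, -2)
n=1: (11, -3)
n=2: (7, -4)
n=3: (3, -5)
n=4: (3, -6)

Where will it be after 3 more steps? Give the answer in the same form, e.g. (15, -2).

The first coordinate travels 4 per step and bounces off the walls at 1 and 18.
  step 5: 3 → 7
  step 6: 7 → 11
  step 7: 11 → 15
The second coordinate changes by -1 each step: at step 7 it is -9.

(15, -9)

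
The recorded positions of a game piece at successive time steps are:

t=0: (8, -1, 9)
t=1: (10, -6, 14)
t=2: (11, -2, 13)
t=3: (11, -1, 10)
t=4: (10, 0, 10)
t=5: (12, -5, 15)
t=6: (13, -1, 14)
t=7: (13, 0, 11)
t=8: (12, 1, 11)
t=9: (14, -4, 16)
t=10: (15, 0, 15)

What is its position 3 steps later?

(16, -3, 17)

Step-to-step displacements: (+2, -5, +5), (+1, +4, -1), (+0, +1, -3), (-1, +1, +0), (+2, -5, +5), (+1, +4, -1), (+0, +1, -3), (-1, +1, +0), (+2, -5, +5), (+1, +4, -1) — a repeating cycle of length 4.
step 11: apply (+0, +1, -3) → (15, 1, 12)
step 12: apply (-1, +1, +0) → (14, 2, 12)
step 13: apply (+2, -5, +5) → (16, -3, 17)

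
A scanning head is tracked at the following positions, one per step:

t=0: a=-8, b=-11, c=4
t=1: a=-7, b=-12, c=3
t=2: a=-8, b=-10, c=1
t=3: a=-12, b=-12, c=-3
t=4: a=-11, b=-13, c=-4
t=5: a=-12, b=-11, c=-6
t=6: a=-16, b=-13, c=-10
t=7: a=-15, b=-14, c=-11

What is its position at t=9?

a=-20, b=-14, c=-17

Step-to-step displacements: (+1, -1, -1), (-1, +2, -2), (-4, -2, -4), (+1, -1, -1), (-1, +2, -2), (-4, -2, -4), (+1, -1, -1) — a repeating cycle of length 3.
step 8: apply (-1, +2, -2) → a=-16, b=-12, c=-13
step 9: apply (-4, -2, -4) → a=-20, b=-14, c=-17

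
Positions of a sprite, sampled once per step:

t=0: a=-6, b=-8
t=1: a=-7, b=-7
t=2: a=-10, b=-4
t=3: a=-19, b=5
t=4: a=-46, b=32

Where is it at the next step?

Consecutive displacements (-1, +1), (-3, +3), (-9, +9), (-27, +27) scale by a factor of 3 each step.
step 5: a=-46, b=32 + (-81, +81) → a=-127, b=113

a=-127, b=113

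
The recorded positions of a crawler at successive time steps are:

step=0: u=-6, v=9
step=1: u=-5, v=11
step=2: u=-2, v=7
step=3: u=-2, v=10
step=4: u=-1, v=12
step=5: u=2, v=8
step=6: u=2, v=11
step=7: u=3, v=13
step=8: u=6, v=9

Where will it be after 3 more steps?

u=10, v=10

The moves between consecutive positions are (+1, +2), (+3, -4), (+0, +3), (+1, +2), (+3, -4), (+0, +3), (+1, +2), (+3, -4); they repeat the 3-cycle [(+1, +2), (+3, -4), (+0, +3)].
step 9: apply (+0, +3) → u=6, v=12
step 10: apply (+1, +2) → u=7, v=14
step 11: apply (+3, -4) → u=10, v=10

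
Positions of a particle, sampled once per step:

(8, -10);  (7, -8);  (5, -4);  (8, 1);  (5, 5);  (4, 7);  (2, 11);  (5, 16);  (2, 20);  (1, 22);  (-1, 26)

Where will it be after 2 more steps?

The moves between consecutive positions are (-1, +2), (-2, +4), (+3, +5), (-3, +4), (-1, +2), (-2, +4), (+3, +5), (-3, +4), (-1, +2), (-2, +4); they repeat the 4-cycle [(-1, +2), (-2, +4), (+3, +5), (-3, +4)].
step 11: apply (+3, +5) → (2, 31)
step 12: apply (-3, +4) → (-1, 35)

(-1, 35)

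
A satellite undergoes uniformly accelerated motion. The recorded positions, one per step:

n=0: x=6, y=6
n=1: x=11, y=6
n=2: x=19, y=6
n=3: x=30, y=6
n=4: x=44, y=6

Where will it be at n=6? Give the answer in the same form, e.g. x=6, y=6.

x=81, y=6

Successive displacements: (+5, +0), (+8, +0), (+11, +0), (+14, +0) — each changes by (+3, +0).
step 5: x=44, y=6 + (+17, +0) → x=61, y=6
step 6: x=61, y=6 + (+20, +0) → x=81, y=6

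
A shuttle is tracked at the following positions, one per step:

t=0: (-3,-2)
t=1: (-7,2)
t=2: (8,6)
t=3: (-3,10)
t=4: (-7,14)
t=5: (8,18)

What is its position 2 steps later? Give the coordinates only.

(-7,26)

The first coordinate repeats the cycle [-3, -7, 8] with period 3; step 7 mod 3 = 1, giving -7.
The second coordinate changes by +4 each step, so at step 7 it is -2 + 7·(4) = 26.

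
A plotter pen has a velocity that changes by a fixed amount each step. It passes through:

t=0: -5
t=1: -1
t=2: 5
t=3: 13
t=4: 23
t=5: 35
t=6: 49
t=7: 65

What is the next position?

83

Successive displacements: +4, +6, +8, +10, +12, +14, +16 — each changes by +2.
step 8: 65 + 18 → 83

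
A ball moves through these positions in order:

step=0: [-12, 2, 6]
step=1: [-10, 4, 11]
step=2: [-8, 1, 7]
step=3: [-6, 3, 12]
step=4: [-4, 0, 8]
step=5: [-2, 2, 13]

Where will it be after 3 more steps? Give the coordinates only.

[4, -2, 10]

Differencing gives [+2, +2, +5], [+2, -3, -4], [+2, +2, +5], [+2, -3, -4], [+2, +2, +5]. This is the pattern [+2, +2, +5], [+2, -3, -4] repeated.
step 6: apply [+2, -3, -4] → [0, -1, 9]
step 7: apply [+2, +2, +5] → [2, 1, 14]
step 8: apply [+2, -3, -4] → [4, -2, 10]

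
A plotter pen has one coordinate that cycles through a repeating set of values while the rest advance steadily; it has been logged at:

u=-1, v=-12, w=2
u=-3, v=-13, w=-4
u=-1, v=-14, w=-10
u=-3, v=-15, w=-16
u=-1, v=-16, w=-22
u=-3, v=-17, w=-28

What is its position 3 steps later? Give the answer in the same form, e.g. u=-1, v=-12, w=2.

U: cycles through -1, -3 every 2 steps. Step 8 lands at position 0 of the cycle → -1.
V: linear, -1 per step → -20 at step 8.
W: linear, -6 per step → -46 at step 8.

u=-1, v=-20, w=-46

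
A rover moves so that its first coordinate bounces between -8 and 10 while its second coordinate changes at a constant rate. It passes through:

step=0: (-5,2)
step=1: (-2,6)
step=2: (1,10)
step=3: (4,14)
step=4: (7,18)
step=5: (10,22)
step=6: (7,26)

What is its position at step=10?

The first coordinate reflects between -8 and 10, moving 3 per step.
  step 7: 7 → 4
  step 8: 4 → 1
  step 9: 1 → -2
  step 10: -2 → -5
The second coordinate changes by +4 each step: at step 10 it is 42.

(-5,42)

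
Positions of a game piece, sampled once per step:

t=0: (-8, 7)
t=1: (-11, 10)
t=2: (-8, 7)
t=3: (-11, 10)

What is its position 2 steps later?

The jumps are (-3, +3), (+3, -3), (-3, +3) — a geometric progression with ratio -1.
step 4: (-11, 10) + (+3, -3) → (-8, 7)
step 5: (-8, 7) + (-3, +3) → (-11, 10)

(-11, 10)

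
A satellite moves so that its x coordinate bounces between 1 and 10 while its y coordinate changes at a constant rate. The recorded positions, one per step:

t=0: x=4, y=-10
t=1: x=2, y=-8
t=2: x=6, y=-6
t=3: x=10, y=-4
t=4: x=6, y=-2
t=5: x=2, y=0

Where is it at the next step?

The x coordinate reflects between 1 and 10, moving 4 per step.
  step 6: 2 → 4
The y coordinate changes by +2 each step: at step 6 it is 2.

x=4, y=2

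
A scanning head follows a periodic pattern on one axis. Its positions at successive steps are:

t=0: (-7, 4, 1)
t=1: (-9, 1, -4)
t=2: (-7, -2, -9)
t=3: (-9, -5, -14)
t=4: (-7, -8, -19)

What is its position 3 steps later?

First: cycles through -7, -9 every 2 steps. Step 7 lands at position 1 of the cycle → -9.
Second: linear, -3 per step → -17 at step 7.
Third: linear, -5 per step → -34 at step 7.

(-9, -17, -34)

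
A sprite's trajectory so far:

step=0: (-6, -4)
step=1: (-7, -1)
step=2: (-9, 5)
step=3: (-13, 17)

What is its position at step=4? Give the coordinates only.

(-21, 41)

Step-to-step displacements: (-1, +3), (-2, +6), (-4, +12); each is 2× the previous.
step 4: (-13, 17) + (-8, +24) → (-21, 41)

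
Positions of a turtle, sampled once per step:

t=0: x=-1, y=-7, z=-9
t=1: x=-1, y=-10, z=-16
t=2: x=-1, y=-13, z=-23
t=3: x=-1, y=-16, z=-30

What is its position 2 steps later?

The position changes by (+0,-3,-7) every step.
step 4: x=-1, y=-16, z=-30 + (+0,-3,-7) → x=-1, y=-19, z=-37
step 5: x=-1, y=-19, z=-37 + (+0,-3,-7) → x=-1, y=-22, z=-44

x=-1, y=-22, z=-44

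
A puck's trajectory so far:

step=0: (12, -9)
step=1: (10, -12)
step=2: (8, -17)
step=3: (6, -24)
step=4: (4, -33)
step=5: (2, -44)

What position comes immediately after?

Successive displacements: (-2, -3), (-2, -5), (-2, -7), (-2, -9), (-2, -11) — each changes by (+0, -2).
step 6: (2, -44) + (-2, -13) → (0, -57)

(0, -57)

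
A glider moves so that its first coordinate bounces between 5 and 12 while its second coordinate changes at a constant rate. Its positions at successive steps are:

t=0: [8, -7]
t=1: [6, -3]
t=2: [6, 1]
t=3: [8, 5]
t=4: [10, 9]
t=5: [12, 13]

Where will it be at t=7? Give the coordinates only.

The first coordinate reflects between 5 and 12, moving 2 per step.
  step 6: 12 → 10
  step 7: 10 → 8
The second coordinate changes by +4 each step: at step 7 it is 21.

[8, 21]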